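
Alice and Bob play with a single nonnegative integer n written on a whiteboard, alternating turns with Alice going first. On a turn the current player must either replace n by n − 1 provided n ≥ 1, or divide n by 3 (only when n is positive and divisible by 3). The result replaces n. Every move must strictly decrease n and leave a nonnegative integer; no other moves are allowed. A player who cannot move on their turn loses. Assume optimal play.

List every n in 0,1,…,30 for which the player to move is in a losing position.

0, 2, 4, 7, 9, 11, 13, 15, 17, 19, 22, 24, 26, 28, 30

Compute win/loss labels from the base case upward. A position with no move is L. Any other position is W if it can reach an L in one move, else L.
n=0: no move → L
n=1: can move to 0, which is L ⇒ W
n=2: the only move is to 1(W), a W ⇒ L
n=3: can move to 2, which is L ⇒ W
n=4: the only move is to 3(W), a W ⇒ L
n=5: can move to 4, which is L ⇒ W
n=6: can move to 2, which is L ⇒ W
n=7: the only move is to 6(W), a W ⇒ L
n=8: can move to 7, which is L ⇒ W
n=9: moves to 3(W), 8(W); every one is W ⇒ L
n=10: can move to 9, which is L ⇒ W
n=11: the only move is to 10(W), a W ⇒ L
n=12: can move to 4, which is L ⇒ W
n=13: the only move is to 12(W), a W ⇒ L
n=14: can move to 13, which is L ⇒ W
n=15: moves to 5(W), 14(W); every one is W ⇒ L
n=16: can move to 15, which is L ⇒ W
n=17: the only move is to 16(W), a W ⇒ L
n=18: can move to 17, which is L ⇒ W
n=19: the only move is to 18(W), a W ⇒ L
n=20: can move to 19, which is L ⇒ W
n=21: can move to 7, which is L ⇒ W
n=22: the only move is to 21(W), a W ⇒ L
n=23: can move to 22, which is L ⇒ W
n=24: moves to 8(W), 23(W); every one is W ⇒ L
n=25: can move to 24, which is L ⇒ W
n=26: the only move is to 25(W), a W ⇒ L
n=27: can move to 9, which is L ⇒ W
n=28: the only move is to 27(W), a W ⇒ L
n=29: can move to 28, which is L ⇒ W
n=30: moves to 10(W), 29(W); every one is W ⇒ L
The losing starting values of n are exactly the entries labelled L in this table (15 of them).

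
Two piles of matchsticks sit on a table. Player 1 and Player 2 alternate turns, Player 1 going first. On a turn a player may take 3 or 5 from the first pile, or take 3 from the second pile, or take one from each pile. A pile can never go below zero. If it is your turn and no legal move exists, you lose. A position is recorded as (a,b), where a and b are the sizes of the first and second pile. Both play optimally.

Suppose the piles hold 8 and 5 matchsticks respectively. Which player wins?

Player 1 wins.

Use the standard recursion: the mover loses at a terminal position; elsewhere, the mover wins exactly when some move hands the opponent an L position.
No move ever increases a pile, so every position that can arise here has a ≤ 8 and b ≤ 5; it is enough to label the cells with 0 ≤ a ≤ 8 and 0 ≤ b ≤ 5.
Every move lowers a or b (never raises either), so fill the grid row by row in increasing a, and left to right within a row: each cell's successors are then already labelled.
      b=0  b=1  b=2  b=3  b=4  b=5
a=0:    L    L    L    W    W    W
a=1:    L    W    W    W    L    L
a=2:    L    W    L    W    L    W
a=3:    W    W    W    W    L    W
a=4:    W    L    L    L    W    W
a=5:    W    W    W    W    W    L
a=6:    W    L    L    L    W    W
a=7:    W    W    W    W    W    L
a=8:    L    L    L    W    W    W
Cells with no legal move (terminal, hence L): (0,0), (0,1), (0,2), (1,0), (2,0).
The remaining L cells, each justified by listing all of its moves:
(1,4): only reaches (1,1)(W), (0,3)(W), all W → L
(1,5): only reaches (1,2)(W), (0,4)(W), all W → L
(2,2): only reaches (1,1)(W), which is W → L
(2,4): only reaches (2,1)(W), (1,3)(W), all W → L
(3,4): only reaches (0,4)(W), (3,1)(W), (2,3)(W), all W → L
(4,1): only reaches (1,1)(W), (3,0)(W), all W → L
(4,2): only reaches (1,2)(W), (3,1)(W), all W → L
(4,3): only reaches (1,3)(W), (4,0)(W), (3,2)(W), all W → L
(5,5): only reaches (2,5)(W), (0,5)(W), (5,2)(W), (4,4)(W), all W → L
(6,1): only reaches (3,1)(W), (1,1)(W), (5,0)(W), all W → L
(6,2): only reaches (3,2)(W), (1,2)(W), (5,1)(W), all W → L
(6,3): only reaches (3,3)(W), (1,3)(W), (6,0)(W), (5,2)(W), all W → L
(7,5): only reaches (4,5)(W), (2,5)(W), (7,2)(W), (6,4)(W), all W → L
(8,0): only reaches (5,0)(W), (3,0)(W), all W → L
(8,1): only reaches (5,1)(W), (3,1)(W), (7,0)(W), all W → L
(8,2): only reaches (5,2)(W), (3,2)(W), (7,1)(W), all W → L
Every other cell has at least one move into one of the L cells above, so it is W.
The starting position (8,5) is W: Player 1 should move to (5,5), handing over an L position.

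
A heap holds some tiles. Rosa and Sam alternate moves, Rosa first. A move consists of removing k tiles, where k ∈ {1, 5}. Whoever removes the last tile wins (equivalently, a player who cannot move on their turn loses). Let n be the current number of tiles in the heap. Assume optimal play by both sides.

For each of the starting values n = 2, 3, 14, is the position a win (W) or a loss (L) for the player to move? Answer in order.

2: L, 3: W, 14: L

Use the standard recursion: the mover loses at a terminal position; elsewhere, the mover wins exactly when some move hands the opponent an L position.
n=0: no move → L
n=1: W (go to 0, an L position)
n=2: L (sole option 1(W) is W)
n=3: W (go to 2, an L position)
n=4: L (sole option 3(W) is W)
n=5: W (go to 4, an L position)
n=6: L (options 5(W), 1(W) are all W)
n=7: W (go to 6, an L position)
n=8: L (options 7(W), 3(W) are all W)
n=9: W (go to 8, an L position)
n=10: L (options 9(W), 5(W) are all W)
n=11: W (go to 10, an L position)
n=12: L (options 11(W), 7(W) are all W)
n=13: W (go to 12, an L position)
n=14: L (options 13(W), 9(W) are all W)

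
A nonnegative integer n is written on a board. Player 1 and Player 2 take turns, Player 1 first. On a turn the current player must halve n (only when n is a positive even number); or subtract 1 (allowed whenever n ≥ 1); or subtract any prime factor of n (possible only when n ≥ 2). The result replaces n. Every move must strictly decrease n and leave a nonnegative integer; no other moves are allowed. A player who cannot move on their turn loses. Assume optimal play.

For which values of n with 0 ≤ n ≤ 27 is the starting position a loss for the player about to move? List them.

Use the standard recursion: the mover loses at a terminal position; elsewhere, the mover wins exactly when some move hands the opponent an L position.
n=0: no move → L
n=1: reaches L-position 0 → W
n=2: reaches L-position 0 → W
n=3: reaches L-position 0 → W
n=4: only reaches 2(W), 3(W), all W → L
n=5: reaches L-position 0 → W
n=6: reaches L-position 4 → W
n=7: reaches L-position 0 → W
n=8: reaches L-position 4 → W
n=9: only reaches 6(W), 8(W), all W → L
n=10: reaches L-position 9 → W
n=11: reaches L-position 0 → W
n=12: reaches L-position 9 → W
n=13: reaches L-position 0 → W
n=14: only reaches 7(W), 12(W), 13(W), all W → L
n=15: reaches L-position 14 → W
n=16: reaches L-position 14 → W
n=17: reaches L-position 0 → W
n=18: reaches L-position 9 → W
n=19: reaches L-position 0 → W
n=20: only reaches 10(W), 15(W), 18(W), 19(W), all W → L
n=21: reaches L-position 14 → W
n=22: reaches L-position 20 → W
n=23: reaches L-position 0 → W
n=24: only reaches 12(W), 21(W), 22(W), 23(W), all W → L
n=25: reaches L-position 20 → W
n=26: reaches L-position 24 → W
n=27: reaches L-position 24 → W
Reading off the rows marked L gives the requested list; there are 6 such values of n.

0, 4, 9, 14, 20, 24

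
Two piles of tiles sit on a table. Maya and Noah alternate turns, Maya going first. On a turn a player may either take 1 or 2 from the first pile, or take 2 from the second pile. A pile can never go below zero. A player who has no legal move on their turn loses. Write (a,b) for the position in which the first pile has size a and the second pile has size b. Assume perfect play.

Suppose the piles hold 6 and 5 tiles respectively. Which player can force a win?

Classify positions by backward induction: terminal positions (no move available) are L. From any other position, the mover wins iff some move reaches an L.
No move ever increases a pile, so every position that can arise here has a ≤ 6 and b ≤ 5; it is enough to label the cells with 0 ≤ a ≤ 6 and 0 ≤ b ≤ 5.
Every move lowers a or b (never raises either), so fill the grid row by row in increasing a, and left to right within a row: each cell's successors are then already labelled.
      b=0  b=1  b=2  b=3  b=4  b=5
a=0:    L    L    W    W    L    L
a=1:    W    W    L    L    W    W
a=2:    W    W    W    W    W    W
a=3:    L    L    W    W    L    L
a=4:    W    W    L    L    W    W
a=5:    W    W    W    W    W    W
a=6:    L    L    W    W    L    L
Cells with no legal move (terminal, hence L): (0,0), (0,1).
The remaining L cells, each justified by listing all of its moves:
(0,4): →(0,2)(W) only, which is W, so L
(0,5): →(0,3)(W) only, which is W, so L
(1,2): →(0,2)(W), (1,0)(W) — all W, so L
(1,3): →(0,3)(W), (1,1)(W) — all W, so L
(3,0): →(2,0)(W), (1,0)(W) — all W, so L
(3,1): →(2,1)(W), (1,1)(W) — all W, so L
(3,4): →(2,4)(W), (1,4)(W), (3,2)(W) — all W, so L
(3,5): →(2,5)(W), (1,5)(W), (3,3)(W) — all W, so L
(4,2): →(3,2)(W), (2,2)(W), (4,0)(W) — all W, so L
(4,3): →(3,3)(W), (2,3)(W), (4,1)(W) — all W, so L
(6,0): →(5,0)(W), (4,0)(W) — all W, so L
(6,1): →(5,1)(W), (4,1)(W) — all W, so L
(6,4): →(5,4)(W), (4,4)(W), (6,2)(W) — all W, so L
(6,5): →(5,5)(W), (4,5)(W), (6,3)(W) — all W, so L
Every other cell has at least one move into one of the L cells above, so it is W.
Every move from (6,5) reaches a W position, so the mover loses.

Noah wins.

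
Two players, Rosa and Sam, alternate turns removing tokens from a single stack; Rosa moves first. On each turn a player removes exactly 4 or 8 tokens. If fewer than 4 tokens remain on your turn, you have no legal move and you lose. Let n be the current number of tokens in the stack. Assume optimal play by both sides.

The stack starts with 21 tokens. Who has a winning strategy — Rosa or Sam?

Classify positions by backward induction: terminal positions (no move available) are L. From any other position, the mover wins iff some move reaches an L.
n=0: no move → L
n=1: no move → L
n=2: no move → L
n=3: no move → L
n=4: can move to 0, which is L ⇒ W
n=5: can move to 1, which is L ⇒ W
n=6: can move to 2, which is L ⇒ W
n=7: can move to 3, which is L ⇒ W
n=8: can move to 0, which is L ⇒ W
n=9: can move to 1, which is L ⇒ W
n=10: can move to 2, which is L ⇒ W
n=11: can move to 3, which is L ⇒ W
n=12: moves to 8(W), 4(W); every one is W ⇒ L
n=13: moves to 9(W), 5(W); every one is W ⇒ L
n=14: moves to 10(W), 6(W); every one is W ⇒ L
n=15: moves to 11(W), 7(W); every one is W ⇒ L
n=16: can move to 12, which is L ⇒ W
n=17: can move to 13, which is L ⇒ W
n=18: can move to 14, which is L ⇒ W
n=19: can move to 15, which is L ⇒ W
n=20: can move to 12, which is L ⇒ W
n=21: can move to 13, which is L ⇒ W
The starting position 21 is W: Rosa should remove 8, leaving 13, handing over an L position.

Rosa wins.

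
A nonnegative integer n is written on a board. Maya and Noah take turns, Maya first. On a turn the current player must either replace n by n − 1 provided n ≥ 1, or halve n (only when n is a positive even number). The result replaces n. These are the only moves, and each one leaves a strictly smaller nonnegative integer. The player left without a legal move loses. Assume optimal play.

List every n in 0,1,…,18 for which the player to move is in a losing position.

Work bottom-up. With no move the player to move loses. Otherwise the position is W if at least one move leads to an L position for the opponent, and L if every move leads to a W.
n=0: no move → L
n=1: W (go to 0, an L position)
n=2: L (sole option 1(W) is W)
n=3: W (go to 2, an L position)
n=4: W (go to 2, an L position)
n=5: L (sole option 4(W) is W)
n=6: W (go to 5, an L position)
n=7: L (sole option 6(W) is W)
n=8: W (go to 7, an L position)
n=9: L (sole option 8(W) is W)
n=10: W (go to 5, an L position)
n=11: L (sole option 10(W) is W)
n=12: W (go to 11, an L position)
n=13: L (sole option 12(W) is W)
n=14: W (go to 7, an L position)
n=15: L (sole option 14(W) is W)
n=16: W (go to 15, an L position)
n=17: L (sole option 16(W) is W)
n=18: W (go to 9, an L position)
The losing starting values of n are exactly the entries labelled L in this table (9 of them).

0, 2, 5, 7, 9, 11, 13, 15, 17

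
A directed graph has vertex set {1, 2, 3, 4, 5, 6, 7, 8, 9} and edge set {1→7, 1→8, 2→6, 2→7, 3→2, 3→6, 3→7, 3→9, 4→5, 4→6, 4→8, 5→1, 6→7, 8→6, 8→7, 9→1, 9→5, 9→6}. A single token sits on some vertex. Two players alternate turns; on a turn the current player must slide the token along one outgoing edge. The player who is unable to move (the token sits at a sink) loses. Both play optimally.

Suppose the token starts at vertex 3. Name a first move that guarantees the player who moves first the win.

Use the standard recursion: the mover loses at a terminal position; elsewhere, the mover wins exactly when some move hands the opponent an L position.
Every edge goes from a vertex to one that appears earlier in the order 7, 6, 2, 8, 1, 5, 9, 3, 4, so processing vertices in that order labels each vertex after all of its successors.
7: no outgoing edge → L
6: can move to 7, which is L ⇒ W
2: can move to 7, which is L ⇒ W
8: can move to 7, which is L ⇒ W
1: can move to 7, which is L ⇒ W
5: the only move is to 1(W), a W ⇒ L
9: can move to 5, which is L ⇒ W
3: can move to 7, which is L ⇒ W
4: can move to 5, which is L ⇒ W
From 3, the L positions reachable in one move are: 7.

Move to 7.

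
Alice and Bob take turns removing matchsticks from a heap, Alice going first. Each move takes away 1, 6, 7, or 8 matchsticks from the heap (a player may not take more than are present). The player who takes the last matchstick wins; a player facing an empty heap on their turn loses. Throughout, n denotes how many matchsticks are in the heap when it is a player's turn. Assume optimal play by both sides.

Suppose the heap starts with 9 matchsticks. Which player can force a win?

Alice wins.

Use the standard recursion: the mover loses at a terminal position; elsewhere, the mover wins exactly when some move hands the opponent an L position.
n=0: no move → L
n=1: →0(L), so W
n=2: →1(W) only, which is W, so L
n=3: →2(L), so W
n=4: →3(W) only, which is W, so L
n=5: →4(L), so W
n=6: →0(L), so W
n=7: →0(L), so W
n=8: →2(L), so W
n=9: →2(L), so W
From 9 Alice can remove 7, leaving 2, reaching an L position.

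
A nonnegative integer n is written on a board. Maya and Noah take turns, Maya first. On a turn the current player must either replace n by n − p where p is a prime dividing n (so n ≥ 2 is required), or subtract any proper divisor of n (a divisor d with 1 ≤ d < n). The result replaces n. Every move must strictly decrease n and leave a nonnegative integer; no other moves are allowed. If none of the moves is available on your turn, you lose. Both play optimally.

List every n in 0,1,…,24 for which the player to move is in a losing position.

0, 1, 4, 9, 14, 20

Work bottom-up. With no move the player to move loses. Otherwise the position is W if at least one move leads to an L position for the opponent, and L if every move leads to a W.
n=0: no move → L
n=1: no move → L
n=2: W (go to 0, an L position)
n=3: W (go to 0, an L position)
n=4: L (options 2(W), 3(W) are all W)
n=5: W (go to 0, an L position)
n=6: W (go to 4, an L position)
n=7: W (go to 0, an L position)
n=8: W (go to 4, an L position)
n=9: L (options 6(W), 8(W) are all W)
n=10: W (go to 9, an L position)
n=11: W (go to 0, an L position)
n=12: W (go to 9, an L position)
n=13: W (go to 0, an L position)
n=14: L (options 7(W), 12(W), 13(W) are all W)
n=15: W (go to 14, an L position)
n=16: W (go to 14, an L position)
n=17: W (go to 0, an L position)
n=18: W (go to 9, an L position)
n=19: W (go to 0, an L position)
n=20: L (options 10(W), 15(W), 16(W), 18(W), 19(W) are all W)
n=21: W (go to 14, an L position)
n=22: W (go to 20, an L position)
n=23: W (go to 0, an L position)
n=24: W (go to 20, an L position)
Reading off the rows marked L gives the requested list; there are 6 such values of n.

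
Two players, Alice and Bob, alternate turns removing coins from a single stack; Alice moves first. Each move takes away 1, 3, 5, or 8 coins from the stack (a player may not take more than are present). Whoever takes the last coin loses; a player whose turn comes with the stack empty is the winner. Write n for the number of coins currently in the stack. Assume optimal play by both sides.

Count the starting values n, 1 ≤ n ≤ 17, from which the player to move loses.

Use the standard recursion: the mover wins at a terminal position; elsewhere, the mover wins exactly when some move hands the opponent an L position.
n=0: no move; the opponent has just taken the last coin and therefore loses → W
n=1: L (sole option 0(W) is W)
n=2: W (go to 1, an L position)
n=3: L (options 2(W), 0(W) are all W)
n=4: W (go to 3, an L position)
n=5: L (options 4(W), 2(W), 0(W) are all W)
n=6: W (go to 5, an L position)
n=7: L (options 6(W), 4(W), 2(W) are all W)
n=8: W (go to 7, an L position)
n=9: W (go to 1, an L position)
n=10: W (go to 7, an L position)
n=11: W (go to 3, an L position)
n=12: W (go to 7, an L position)
n=13: W (go to 5, an L position)
n=14: L (options 13(W), 11(W), 9(W), 6(W) are all W)
n=15: W (go to 14, an L position)
n=16: L (options 15(W), 13(W), 11(W), 8(W) are all W)
n=17: W (go to 16, an L position)
L entries with 1 ≤ n ≤ 17 (the range starts at n=1): n = 1, 3, 5, 7, 14, 16; that makes 6.

6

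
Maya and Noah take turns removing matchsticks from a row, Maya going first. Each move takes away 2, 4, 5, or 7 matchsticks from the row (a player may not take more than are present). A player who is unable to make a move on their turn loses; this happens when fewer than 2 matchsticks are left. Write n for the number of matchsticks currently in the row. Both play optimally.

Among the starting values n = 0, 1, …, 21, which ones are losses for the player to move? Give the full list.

0, 1, 9, 10, 18, 19

Compute win/loss labels from the base case upward. A position with no move is L. Any other position is W if it can reach an L in one move, else L.
n=0: no move → L
n=1: no move → L
n=2: →0(L), so W
n=3: →1(L), so W
n=4: →0(L), so W
n=5: →1(L), so W
n=6: →1(L), so W
n=7: →0(L), so W
n=8: →1(L), so W
n=9: →7(W), 5(W), 4(W), 2(W) — all W, so L
n=10: →8(W), 6(W), 5(W), 3(W) — all W, so L
n=11: →9(L), so W
n=12: →10(L), so W
n=13: →9(L), so W
n=14: →10(L), so W
n=15: →10(L), so W
n=16: →9(L), so W
n=17: →10(L), so W
n=18: →16(W), 14(W), 13(W), 11(W) — all W, so L
n=19: →17(W), 15(W), 14(W), 12(W) — all W, so L
n=20: →18(L), so W
n=21: →19(L), so W
Reading off the rows marked L gives the requested list; there are 6 such values of n.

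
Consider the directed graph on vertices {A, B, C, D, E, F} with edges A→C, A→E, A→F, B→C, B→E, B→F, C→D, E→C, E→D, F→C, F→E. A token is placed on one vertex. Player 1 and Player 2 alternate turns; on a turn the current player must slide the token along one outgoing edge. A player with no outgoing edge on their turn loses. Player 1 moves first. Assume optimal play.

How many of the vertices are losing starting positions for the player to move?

2

Work bottom-up. With no move the player to move loses. Otherwise the position is W if at least one move leads to an L position for the opponent, and L if every move leads to a W.
Every edge goes from a vertex to one that appears earlier in the order D, C, E, F, A, B, so processing vertices in that order labels each vertex after all of its successors.
D: no outgoing edge → L
C: →D(L), so W
E: →D(L), so W
F: →E(W), C(W) — all W, so L
A: →F(L), so W
B: →F(L), so W
The L vertices are D, F; that is 2 in all.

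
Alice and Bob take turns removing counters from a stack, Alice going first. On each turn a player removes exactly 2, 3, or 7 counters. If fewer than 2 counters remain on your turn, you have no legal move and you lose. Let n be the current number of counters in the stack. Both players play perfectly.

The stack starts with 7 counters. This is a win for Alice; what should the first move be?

Classify positions by backward induction: terminal positions (no move available) are L. From any other position, the mover wins iff some move reaches an L.
n=0: no move → L
n=1: no move → L
n=2: W (go to 0, an L position)
n=3: W (go to 1, an L position)
n=4: W (go to 1, an L position)
n=5: L (options 3(W), 2(W) are all W)
n=6: L (options 4(W), 3(W) are all W)
n=7: W (go to 5, an L position)
From 7, the L positions reachable in one move are: 5, 0. Any move reaching one of these is winning.

Remove 2, leaving 5.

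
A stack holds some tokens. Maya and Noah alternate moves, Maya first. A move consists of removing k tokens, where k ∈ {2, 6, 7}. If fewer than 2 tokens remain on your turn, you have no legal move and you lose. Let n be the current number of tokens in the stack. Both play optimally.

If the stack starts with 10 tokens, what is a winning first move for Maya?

Build the W/L table. Terminal = L. A non-terminal position is W if it has a move to some L; otherwise it is L.
n=0: no move → L
n=1: no move → L
n=2: →0(L), so W
n=3: →1(L), so W
n=4: →2(W) only, which is W, so L
n=5: →3(W) only, which is W, so L
n=6: →4(L), so W
n=7: →5(L), so W
n=8: →1(L), so W
n=9: →7(W), 3(W), 2(W) — all W, so L
n=10: →4(L), so W
From 10, the L positions reachable in one move are: 4.

Remove 6, leaving 4.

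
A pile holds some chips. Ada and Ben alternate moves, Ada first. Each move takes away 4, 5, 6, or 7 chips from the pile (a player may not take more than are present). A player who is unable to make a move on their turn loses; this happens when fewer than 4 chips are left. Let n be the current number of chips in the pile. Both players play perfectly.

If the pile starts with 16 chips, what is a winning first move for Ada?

Remove 4, leaving 12.

Compute win/loss labels from the base case upward. A position with no move is L. Any other position is W if it can reach an L in one move, else L.
n=0: no move → L
n=1: no move → L
n=2: no move → L
n=3: no move → L
n=4: W (go to 0, an L position)
n=5: W (go to 1, an L position)
n=6: W (go to 2, an L position)
n=7: W (go to 3, an L position)
n=8: W (go to 3, an L position)
n=9: W (go to 3, an L position)
n=10: W (go to 3, an L position)
n=11: L (options 7(W), 6(W), 5(W), 4(W) are all W)
n=12: L (options 8(W), 7(W), 6(W), 5(W) are all W)
n=13: L (options 9(W), 8(W), 7(W), 6(W) are all W)
n=14: L (options 10(W), 9(W), 8(W), 7(W) are all W)
n=15: W (go to 11, an L position)
n=16: W (go to 12, an L position)
From 16, the L positions reachable in one move are: 12, 11. Any move reaching one of these is winning.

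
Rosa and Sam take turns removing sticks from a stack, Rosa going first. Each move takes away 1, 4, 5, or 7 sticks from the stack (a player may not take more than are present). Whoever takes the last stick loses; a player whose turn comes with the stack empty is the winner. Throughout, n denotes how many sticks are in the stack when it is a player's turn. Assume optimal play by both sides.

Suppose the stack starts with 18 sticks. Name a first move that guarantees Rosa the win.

Remove 1, leaving 17.

Classify positions by backward induction: terminal positions (no move available) are W. From any other position, the mover wins iff some move reaches an L.
n=0: no move; the opponent has just taken the last stick and therefore loses → W
n=1: →0(W) only, which is W, so L
n=2: →1(L), so W
n=3: →2(W) only, which is W, so L
n=4: →3(L), so W
n=5: →1(L), so W
n=6: →1(L), so W
n=7: →3(L), so W
n=8: →3(L), so W
n=9: →8(W), 5(W), 4(W), 2(W) — all W, so L
n=10: →9(L), so W
n=11: →10(W), 7(W), 6(W), 4(W) — all W, so L
n=12: →11(L), so W
n=13: →9(L), so W
n=14: →9(L), so W
n=15: →11(L), so W
n=16: →11(L), so W
n=17: →16(W), 13(W), 12(W), 10(W) — all W, so L
n=18: →17(L), so W
From 18, the L positions reachable in one move are: 17, 11. Any move reaching one of these is winning.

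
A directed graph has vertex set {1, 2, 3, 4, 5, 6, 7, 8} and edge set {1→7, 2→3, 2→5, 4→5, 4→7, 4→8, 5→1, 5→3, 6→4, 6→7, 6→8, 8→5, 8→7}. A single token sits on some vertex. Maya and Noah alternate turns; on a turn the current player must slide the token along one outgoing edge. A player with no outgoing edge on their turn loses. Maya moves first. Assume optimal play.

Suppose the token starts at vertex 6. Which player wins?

Maya wins.

Compute win/loss labels from the base case upward. A position with no move is L. Any other position is W if it can reach an L in one move, else L.
Every edge goes from a vertex to one that appears earlier in the order 7, 3, 1, 5, 8, 2, 4, 6, so processing vertices in that order labels each vertex after all of its successors.
7: no outgoing edge → L
3: no outgoing edge → L
1: W (go to 7, an L position)
5: W (go to 3, an L position)
8: W (go to 7, an L position)
2: W (go to 3, an L position)
4: W (go to 7, an L position)
6: W (go to 7, an L position)
The starting position 6 is W: Maya should move to 7, handing over an L position.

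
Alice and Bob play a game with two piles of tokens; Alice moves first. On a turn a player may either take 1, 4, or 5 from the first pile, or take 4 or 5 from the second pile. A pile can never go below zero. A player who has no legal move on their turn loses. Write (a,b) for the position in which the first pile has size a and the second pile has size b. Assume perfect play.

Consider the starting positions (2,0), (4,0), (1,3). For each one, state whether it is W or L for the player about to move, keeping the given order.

(2,0): L, (4,0): W, (1,3): W

Compute win/loss labels from the base case upward. A position with no move is L. Any other position is W if it can reach an L in one move, else L.
No move ever increases a pile, so every position that can arise here has a ≤ 4 and b ≤ 3; it is enough to label the cells with 0 ≤ a ≤ 4 and 0 ≤ b ≤ 3.
Every move lowers a or b (never raises either), so fill the grid row by row in increasing a, and left to right within a row: each cell's successors are then already labelled.
      b=0  b=1  b=2  b=3
a=0:    L    L    L    L
a=1:    W    W    W    W
a=2:    L    L    L    L
a=3:    W    W    W    W
a=4:    W    W    W    W
Cells with no legal move (terminal, hence L): (0,0), (0,1), (0,2), (0,3).
The remaining L cells, each justified by listing all of its moves:
(2,0): →(1,0)(W) only, which is W, so L
(2,1): →(1,1)(W) only, which is W, so L
(2,2): →(1,2)(W) only, which is W, so L
(2,3): →(1,3)(W) only, which is W, so L
Every other cell has at least one move into one of the L cells above, so it is W.
(2,0): one of the L cells justified above, so L
(4,0): the move to (0,0) reaches an L cell, so W
(1,3): the move to (0,3) reaches an L cell, so W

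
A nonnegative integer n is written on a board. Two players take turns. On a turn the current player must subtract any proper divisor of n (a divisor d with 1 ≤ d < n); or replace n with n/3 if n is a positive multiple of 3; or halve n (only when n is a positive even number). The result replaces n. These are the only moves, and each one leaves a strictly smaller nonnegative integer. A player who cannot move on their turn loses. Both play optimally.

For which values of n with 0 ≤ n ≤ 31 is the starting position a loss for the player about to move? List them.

0, 1, 4, 7, 9, 11, 13, 15, 17, 19, 23, 25, 28, 31

Compute win/loss labels from the base case upward. A position with no move is L. Any other position is W if it can reach an L in one move, else L.
n=0: no move → L
n=1: no move → L
n=2: W (go to 1, an L position)
n=3: W (go to 1, an L position)
n=4: L (options 2(W), 3(W) are all W)
n=5: W (go to 4, an L position)
n=6: W (go to 4, an L position)
n=7: L (sole option 6(W) is W)
n=8: W (go to 4, an L position)
n=9: L (options 3(W), 6(W), 8(W) are all W)
n=10: W (go to 9, an L position)
n=11: L (sole option 10(W) is W)
n=12: W (go to 4, an L position)
n=13: L (sole option 12(W) is W)
n=14: W (go to 7, an L position)
n=15: L (options 5(W), 10(W), 12(W), 14(W) are all W)
n=16: W (go to 15, an L position)
n=17: L (sole option 16(W) is W)
n=18: W (go to 9, an L position)
n=19: L (sole option 18(W) is W)
n=20: W (go to 15, an L position)
n=21: W (go to 7, an L position)
n=22: W (go to 11, an L position)
n=23: L (sole option 22(W) is W)
n=24: W (go to 23, an L position)
n=25: L (options 20(W), 24(W) are all W)
n=26: W (go to 13, an L position)
n=27: W (go to 9, an L position)
n=28: L (options 14(W), 21(W), 24(W), 26(W), 27(W) are all W)
n=29: W (go to 28, an L position)
n=30: W (go to 15, an L position)
n=31: L (sole option 30(W) is W)
Reading off the rows marked L gives the requested list; there are 14 such values of n.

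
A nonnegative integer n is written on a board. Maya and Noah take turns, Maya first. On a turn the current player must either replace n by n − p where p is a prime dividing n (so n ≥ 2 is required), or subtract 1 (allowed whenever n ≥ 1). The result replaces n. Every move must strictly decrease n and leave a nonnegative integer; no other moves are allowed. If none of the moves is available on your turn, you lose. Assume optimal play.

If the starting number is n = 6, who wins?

Maya wins.

Build the W/L table. Terminal = L. A non-terminal position is W if it has a move to some L; otherwise it is L.
n=0: no move → L
n=1: reaches L-position 0 → W
n=2: reaches L-position 0 → W
n=3: reaches L-position 0 → W
n=4: only reaches 2(W), 3(W), all W → L
n=5: reaches L-position 0 → W
n=6: reaches L-position 4 → W
The starting position 6 is W: Maya should move to 4, handing over an L position.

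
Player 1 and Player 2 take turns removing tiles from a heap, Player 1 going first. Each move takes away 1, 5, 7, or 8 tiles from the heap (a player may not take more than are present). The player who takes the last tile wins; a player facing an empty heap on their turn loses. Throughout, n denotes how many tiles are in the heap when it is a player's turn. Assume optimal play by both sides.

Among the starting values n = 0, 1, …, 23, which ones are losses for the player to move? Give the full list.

0, 2, 4, 6, 15, 17, 19, 21

Build the W/L table. Terminal = L. A non-terminal position is W if it has a move to some L; otherwise it is L.
n=0: no move → L
n=1: can move to 0, which is L ⇒ W
n=2: the only move is to 1(W), a W ⇒ L
n=3: can move to 2, which is L ⇒ W
n=4: the only move is to 3(W), a W ⇒ L
n=5: can move to 4, which is L ⇒ W
n=6: moves to 5(W), 1(W); every one is W ⇒ L
n=7: can move to 6, which is L ⇒ W
n=8: can move to 0, which is L ⇒ W
n=9: can move to 4, which is L ⇒ W
n=10: can move to 2, which is L ⇒ W
n=11: can move to 6, which is L ⇒ W
n=12: can move to 4, which is L ⇒ W
n=13: can move to 6, which is L ⇒ W
n=14: can move to 6, which is L ⇒ W
n=15: moves to 14(W), 10(W), 8(W), 7(W); every one is W ⇒ L
n=16: can move to 15, which is L ⇒ W
n=17: moves to 16(W), 12(W), 10(W), 9(W); every one is W ⇒ L
n=18: can move to 17, which is L ⇒ W
n=19: moves to 18(W), 14(W), 12(W), 11(W); every one is W ⇒ L
n=20: can move to 19, which is L ⇒ W
n=21: moves to 20(W), 16(W), 14(W), 13(W); every one is W ⇒ L
n=22: can move to 21, which is L ⇒ W
n=23: can move to 15, which is L ⇒ W
Reading off the rows marked L gives the requested list; there are 8 such values of n.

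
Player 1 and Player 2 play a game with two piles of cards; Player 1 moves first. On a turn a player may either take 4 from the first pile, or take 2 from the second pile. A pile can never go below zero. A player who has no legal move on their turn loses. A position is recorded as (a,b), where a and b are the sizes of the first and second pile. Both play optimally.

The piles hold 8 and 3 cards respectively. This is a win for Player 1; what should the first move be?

Label each position W (a win for the player to move) or L (a loss). A position with no legal move is L; any other position is W exactly when some move reaches an L, and L when every move reaches a W.
No move ever increases a pile, so every position that can arise here has a ≤ 8 and b ≤ 3; it is enough to label the cells with 0 ≤ a ≤ 8 and 0 ≤ b ≤ 3.
Every move lowers a or b (never raises either), so fill the grid row by row in increasing a, and left to right within a row: each cell's successors are then already labelled.
      b=0  b=1  b=2  b=3
a=0:    L    L    W    W
a=1:    L    L    W    W
a=2:    L    L    W    W
a=3:    L    L    W    W
a=4:    W    W    L    L
a=5:    W    W    L    L
a=6:    W    W    L    L
a=7:    W    W    L    L
a=8:    L    L    W    W
Cells with no legal move (terminal, hence L): (0,0), (0,1), (1,0), (1,1), (2,0), (2,1), (3,0), (3,1).
The remaining L cells, each justified by listing all of its moves:
(4,2): moves to (0,2)(W), (4,0)(W); every one is W ⇒ L
(4,3): moves to (0,3)(W), (4,1)(W); every one is W ⇒ L
(5,2): moves to (1,2)(W), (5,0)(W); every one is W ⇒ L
(5,3): moves to (1,3)(W), (5,1)(W); every one is W ⇒ L
(6,2): moves to (2,2)(W), (6,0)(W); every one is W ⇒ L
(6,3): moves to (2,3)(W), (6,1)(W); every one is W ⇒ L
(7,2): moves to (3,2)(W), (7,0)(W); every one is W ⇒ L
(7,3): moves to (3,3)(W), (7,1)(W); every one is W ⇒ L
(8,0): the only move is to (4,0)(W), a W ⇒ L
(8,1): the only move is to (4,1)(W), a W ⇒ L
Every other cell has at least one move into one of the L cells above, so it is W.
From (8,3), the L positions reachable in one move are: (4,3), (8,1). Any move reaching one of these is winning.

Move to (4,3).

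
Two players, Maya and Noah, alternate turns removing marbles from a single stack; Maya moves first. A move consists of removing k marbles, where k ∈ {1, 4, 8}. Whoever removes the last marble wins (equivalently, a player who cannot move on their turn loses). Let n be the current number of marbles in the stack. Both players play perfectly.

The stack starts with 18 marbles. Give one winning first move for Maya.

Remove 1, leaving 17.

Compute win/loss labels from the base case upward. A position with no move is L. Any other position is W if it can reach an L in one move, else L.
n=0: no move → L
n=1: W (go to 0, an L position)
n=2: L (sole option 1(W) is W)
n=3: W (go to 2, an L position)
n=4: W (go to 0, an L position)
n=5: L (options 4(W), 1(W) are all W)
n=6: W (go to 5, an L position)
n=7: L (options 6(W), 3(W) are all W)
n=8: W (go to 7, an L position)
n=9: W (go to 5, an L position)
n=10: W (go to 2, an L position)
n=11: W (go to 7, an L position)
n=12: L (options 11(W), 8(W), 4(W) are all W)
n=13: W (go to 12, an L position)
n=14: L (options 13(W), 10(W), 6(W) are all W)
n=15: W (go to 14, an L position)
n=16: W (go to 12, an L position)
n=17: L (options 16(W), 13(W), 9(W) are all W)
n=18: W (go to 17, an L position)
From 18, the L positions reachable in one move are: 17, 14. Any move reaching one of these is winning.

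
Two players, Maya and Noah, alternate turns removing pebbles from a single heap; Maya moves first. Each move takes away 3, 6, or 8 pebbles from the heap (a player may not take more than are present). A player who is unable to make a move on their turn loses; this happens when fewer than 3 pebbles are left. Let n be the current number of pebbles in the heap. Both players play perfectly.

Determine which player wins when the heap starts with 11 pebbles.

Label each position W (a win for the player to move) or L (a loss). A position with no legal move is L; any other position is W exactly when some move reaches an L, and L when every move reaches a W.
n=0: no move → L
n=1: no move → L
n=2: no move → L
n=3: can move to 0, which is L ⇒ W
n=4: can move to 1, which is L ⇒ W
n=5: can move to 2, which is L ⇒ W
n=6: can move to 0, which is L ⇒ W
n=7: can move to 1, which is L ⇒ W
n=8: can move to 2, which is L ⇒ W
n=9: can move to 1, which is L ⇒ W
n=10: can move to 2, which is L ⇒ W
n=11: moves to 8(W), 5(W), 3(W); every one is W ⇒ L
The starting position 11 is L: whatever Maya does, the opponent receives a W position.

Noah wins.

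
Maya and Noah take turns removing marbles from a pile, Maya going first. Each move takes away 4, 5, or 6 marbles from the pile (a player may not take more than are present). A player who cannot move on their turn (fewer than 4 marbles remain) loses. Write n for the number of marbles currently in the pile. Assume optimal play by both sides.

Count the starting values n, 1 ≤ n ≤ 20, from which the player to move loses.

8

Positions with no move are L. A position that does have a move is losing for the player to move precisely when every available move leads to a winning position for the opponent. Fill in the labels:
n=0: no move → L
n=1: no move → L
n=2: no move → L
n=3: no move → L
n=4: can move to 0, which is L ⇒ W
n=5: can move to 1, which is L ⇒ W
n=6: can move to 2, which is L ⇒ W
n=7: can move to 3, which is L ⇒ W
n=8: can move to 3, which is L ⇒ W
n=9: can move to 3, which is L ⇒ W
n=10: moves to 6(W), 5(W), 4(W); every one is W ⇒ L
n=11: moves to 7(W), 6(W), 5(W); every one is W ⇒ L
n=12: moves to 8(W), 7(W), 6(W); every one is W ⇒ L
n=13: moves to 9(W), 8(W), 7(W); every one is W ⇒ L
n=14: can move to 10, which is L ⇒ W
n=15: can move to 11, which is L ⇒ W
n=16: can move to 12, which is L ⇒ W
n=17: can move to 13, which is L ⇒ W
n=18: can move to 13, which is L ⇒ W
n=19: can move to 13, which is L ⇒ W
n=20: moves to 16(W), 15(W), 14(W); every one is W ⇒ L
L entries with 1 ≤ n ≤ 20 (n=0 is outside the asked range and is not counted): n = 1, 2, 3, 10, 11, 12, 13, 20; that makes 8.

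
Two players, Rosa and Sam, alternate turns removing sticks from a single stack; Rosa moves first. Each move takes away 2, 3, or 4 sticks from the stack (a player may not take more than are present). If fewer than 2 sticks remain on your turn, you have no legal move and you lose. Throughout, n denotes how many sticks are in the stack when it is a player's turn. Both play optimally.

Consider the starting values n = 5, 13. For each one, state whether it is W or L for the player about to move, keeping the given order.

Work bottom-up. With no move the player to move loses. Otherwise the position is W if at least one move leads to an L position for the opponent, and L if every move leads to a W.
n=0: no move → L
n=1: no move → L
n=2: reaches L-position 0 → W
n=3: reaches L-position 1 → W
n=4: reaches L-position 1 → W
n=5: reaches L-position 1 → W
n=6: only reaches 4(W), 3(W), 2(W), all W → L
n=7: only reaches 5(W), 4(W), 3(W), all W → L
n=8: reaches L-position 6 → W
n=9: reaches L-position 7 → W
n=10: reaches L-position 7 → W
n=11: reaches L-position 7 → W
n=12: only reaches 10(W), 9(W), 8(W), all W → L
n=13: only reaches 11(W), 10(W), 9(W), all W → L

5: W, 13: L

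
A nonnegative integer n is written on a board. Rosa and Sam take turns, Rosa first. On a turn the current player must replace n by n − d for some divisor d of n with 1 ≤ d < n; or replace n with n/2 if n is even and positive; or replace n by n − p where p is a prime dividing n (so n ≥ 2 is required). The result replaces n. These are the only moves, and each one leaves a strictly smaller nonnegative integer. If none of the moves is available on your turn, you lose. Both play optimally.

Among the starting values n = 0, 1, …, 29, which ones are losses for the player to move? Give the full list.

0, 1, 4, 9, 14, 20, 26

Classify positions by backward induction: terminal positions (no move available) are L. From any other position, the mover wins iff some move reaches an L.
n=0: no move → L
n=1: no move → L
n=2: reaches L-position 0 → W
n=3: reaches L-position 0 → W
n=4: only reaches 2(W), 3(W), all W → L
n=5: reaches L-position 0 → W
n=6: reaches L-position 4 → W
n=7: reaches L-position 0 → W
n=8: reaches L-position 4 → W
n=9: only reaches 6(W), 8(W), all W → L
n=10: reaches L-position 9 → W
n=11: reaches L-position 0 → W
n=12: reaches L-position 9 → W
n=13: reaches L-position 0 → W
n=14: only reaches 7(W), 12(W), 13(W), all W → L
n=15: reaches L-position 14 → W
n=16: reaches L-position 14 → W
n=17: reaches L-position 0 → W
n=18: reaches L-position 9 → W
n=19: reaches L-position 0 → W
n=20: only reaches 10(W), 15(W), 16(W), 18(W), 19(W), all W → L
n=21: reaches L-position 14 → W
n=22: reaches L-position 20 → W
n=23: reaches L-position 0 → W
n=24: reaches L-position 20 → W
n=25: reaches L-position 20 → W
n=26: only reaches 13(W), 24(W), 25(W), all W → L
n=27: reaches L-position 26 → W
n=28: reaches L-position 14 → W
n=29: reaches L-position 0 → W
Reading off the rows marked L gives the requested list; there are 7 such values of n.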